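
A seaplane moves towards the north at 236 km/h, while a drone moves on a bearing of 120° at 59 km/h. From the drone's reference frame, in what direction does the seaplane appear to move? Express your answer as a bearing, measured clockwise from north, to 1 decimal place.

Taking east as x and north as y: seaplane velocity = (0.000, 236.000) km/h; drone velocity = (51.095, -29.500) km/h.
Velocity of seaplane relative to drone = (0.000, 236.000) − (51.095, -29.500) = (-51.095, 265.500) km/h.
Bearing = atan2(-51.10, 265.50) = 349.11° clockwise from north.

349.1°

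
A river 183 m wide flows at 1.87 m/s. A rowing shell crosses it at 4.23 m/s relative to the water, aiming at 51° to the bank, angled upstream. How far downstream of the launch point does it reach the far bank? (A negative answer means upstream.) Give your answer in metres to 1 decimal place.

Perpendicular speed = 3.287 m/s; crossing time = 183 / 3.287 = 55.668 s.
Net downstream speed = -0.792 m/s.
Drift = -0.792 × 55.668 = -44.091 m (upstream).

-44.1 m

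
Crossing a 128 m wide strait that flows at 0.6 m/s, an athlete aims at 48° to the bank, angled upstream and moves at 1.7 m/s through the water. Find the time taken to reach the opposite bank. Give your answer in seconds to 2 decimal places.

The component of the athlete's velocity perpendicular to the bank is 1.7 × sin 48° = 1.263 m/s.
Only the cross-stream component determines the crossing time; the current contributes nothing perpendicular to the bank.
Time = 128 / 1.263 = 101.318 s.

101.32 s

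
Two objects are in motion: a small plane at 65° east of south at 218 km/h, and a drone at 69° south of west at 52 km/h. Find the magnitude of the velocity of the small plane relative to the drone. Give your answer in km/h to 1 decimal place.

Taking east as x and north as y: small plane velocity = (197.575, -92.131) km/h; drone velocity = (-18.635, -48.546) km/h.
Velocity of small plane relative to drone = (197.575, -92.131) − (-18.635, -48.546) = (216.210, -43.585) km/h.
Magnitude = |(216.210, -43.585)| = 220.559 km/h.

220.6 km/h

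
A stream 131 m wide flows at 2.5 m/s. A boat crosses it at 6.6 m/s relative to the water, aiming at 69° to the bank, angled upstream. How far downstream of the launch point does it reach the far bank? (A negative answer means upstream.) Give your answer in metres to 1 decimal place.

2.9 m

Perpendicular speed = 6.162 m/s; crossing time = 131 / 6.162 = 21.261 s.
Net downstream speed = 0.135 m/s.
Drift = 0.135 × 21.261 = 2.865 m (downstream).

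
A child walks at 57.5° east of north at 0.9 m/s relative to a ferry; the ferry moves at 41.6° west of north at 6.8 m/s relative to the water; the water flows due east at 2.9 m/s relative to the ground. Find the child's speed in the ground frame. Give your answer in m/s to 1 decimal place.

In east/north components (m/s): child relative to ferry = (0.759, 0.484); ferry relative to water = (-4.515, 5.085); water relative to ground = (2.900, 0.000).
Sum = (-0.856, 5.569) m/s.
Speed = |(-0.856, 5.569)| = 5.634 m/s.

5.6 m/s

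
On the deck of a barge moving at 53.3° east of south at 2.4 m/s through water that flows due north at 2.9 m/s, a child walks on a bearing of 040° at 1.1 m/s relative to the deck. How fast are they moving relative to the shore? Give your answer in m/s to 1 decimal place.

In east/north components (m/s): child relative to barge = (0.707, 0.843); barge relative to water = (1.924, -1.434); water relative to ground = (0.000, 2.900).
Sum = (2.631, 2.308) m/s.
Speed = |(2.631, 2.308)| = 3.500 m/s.

3.5 m/s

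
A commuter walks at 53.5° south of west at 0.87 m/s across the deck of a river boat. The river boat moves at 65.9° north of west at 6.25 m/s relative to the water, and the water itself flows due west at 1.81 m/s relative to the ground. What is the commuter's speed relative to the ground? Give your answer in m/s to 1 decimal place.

7.0 m/s

In east/north components (m/s): commuter relative to river boat = (-0.517, -0.699); river boat relative to water = (-2.552, 5.705); water relative to ground = (-1.810, 0.000).
Sum = (-4.880, 5.006) m/s.
Speed = |(-4.880, 5.006)| = 6.991 m/s.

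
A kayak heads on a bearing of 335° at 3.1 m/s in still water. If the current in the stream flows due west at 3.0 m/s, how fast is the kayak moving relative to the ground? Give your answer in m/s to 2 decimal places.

Taking east as x and north as y: velocity relative to the water = (-1.310, 2.810) m/s; the water relative to ground = (-3.000, 0.000) m/s.
Velocity relative to ground = (-1.310, 2.810) + (-3.000, 0.000) = (-4.310, 2.810) m/s.
Speed = |(-4.310, 2.810)| = 5.145 m/s.

5.14 m/s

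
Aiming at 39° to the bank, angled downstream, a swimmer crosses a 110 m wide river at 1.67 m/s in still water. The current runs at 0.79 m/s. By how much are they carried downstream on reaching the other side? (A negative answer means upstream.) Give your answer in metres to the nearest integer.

Perpendicular speed = 1.051 m/s; crossing time = 110 / 1.051 = 104.666 s.
Net downstream speed = 2.088 m/s.
Drift = 2.088 × 104.666 = 218.525 m (downstream).

219 m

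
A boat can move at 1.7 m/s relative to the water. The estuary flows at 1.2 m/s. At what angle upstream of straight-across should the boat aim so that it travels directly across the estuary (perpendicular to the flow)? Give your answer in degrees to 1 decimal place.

44.9°

To cancel the current, the upstream component of the boat's velocity must equal the flow: 1.7 sin θ = 1.2.
sin θ = 1.2 / 1.7 = 0.7059.
θ = arcsin(0.7059) = 44.901°.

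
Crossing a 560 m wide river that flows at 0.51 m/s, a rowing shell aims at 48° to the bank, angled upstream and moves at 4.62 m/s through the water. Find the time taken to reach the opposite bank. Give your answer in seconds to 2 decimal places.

The component of the rowing shell's velocity perpendicular to the bank is 4.62 × sin 48° = 3.433 m/s.
The flow acts along the bank and has no component across it.
Time = 560 / 3.433 = 163.107 s.

163.11 s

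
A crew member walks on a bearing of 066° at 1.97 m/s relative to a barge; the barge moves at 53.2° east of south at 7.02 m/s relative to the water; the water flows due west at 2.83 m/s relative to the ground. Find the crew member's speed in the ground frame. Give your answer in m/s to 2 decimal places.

In east/north components (m/s): crew member relative to barge = (1.800, 0.801); barge relative to water = (5.621, -4.205); water relative to ground = (-2.830, 0.000).
Sum = (4.591, -3.404) m/s.
Speed = |(4.591, -3.404)| = 5.715 m/s.

5.72 m/s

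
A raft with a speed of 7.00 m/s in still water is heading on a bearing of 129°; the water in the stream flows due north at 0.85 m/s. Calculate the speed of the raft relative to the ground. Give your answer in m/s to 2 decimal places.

Taking east as x and north as y: velocity relative to the water = (5.440, -4.405) m/s; the water relative to ground = (0.000, 0.850) m/s.
Velocity relative to ground = (5.440, -4.405) + (0.000, 0.850) = (5.440, -3.555) m/s.
Speed = |(5.440, -3.555)| = 6.499 m/s.

6.50 m/s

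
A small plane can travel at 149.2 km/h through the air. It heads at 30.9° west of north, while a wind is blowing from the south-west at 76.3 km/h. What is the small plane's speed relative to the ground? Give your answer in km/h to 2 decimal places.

183.38 km/h

Taking east as x and north as y: velocity relative to the air = (-76.620, 128.023) km/h; the air relative to ground = (53.952, 53.952) km/h.
Velocity relative to ground = (-76.620, 128.023) + (53.952, 53.952) = (-22.668, 181.976) km/h.
Speed = |(-22.668, 181.976)| = 183.382 km/h.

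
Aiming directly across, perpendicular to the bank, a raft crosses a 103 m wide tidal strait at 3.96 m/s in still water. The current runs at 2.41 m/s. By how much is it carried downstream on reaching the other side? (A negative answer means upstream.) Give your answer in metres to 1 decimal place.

62.7 m

Perpendicular speed = 3.960 m/s; crossing time = 103 / 3.960 = 26.010 s.
Net downstream speed = 2.410 m/s.
Drift = 2.410 × 26.010 = 62.684 m (downstream).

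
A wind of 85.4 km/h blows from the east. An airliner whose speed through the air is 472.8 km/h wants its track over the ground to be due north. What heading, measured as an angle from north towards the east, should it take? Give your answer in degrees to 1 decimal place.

The wind pushes perpendicular to the desired track; the heading must have a component into the wind equal to 85.4 km/h: 472.8 sin θ = 85.4.
sin θ = 0.1806, so θ = 10.406°.

10.4°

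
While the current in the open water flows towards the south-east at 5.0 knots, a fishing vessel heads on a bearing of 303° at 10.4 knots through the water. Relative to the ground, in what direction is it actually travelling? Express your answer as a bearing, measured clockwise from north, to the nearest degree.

292°

Taking east as x and north as y: velocity relative to the water = (-8.722, 5.664) knots; the water relative to ground = (3.536, -3.536) knots.
Velocity relative to ground = (-8.722, 5.664) + (3.536, -3.536) = (-5.187, 2.129) knots.
Bearing = atan2(-5.19, 2.13) = 292.31° clockwise from north.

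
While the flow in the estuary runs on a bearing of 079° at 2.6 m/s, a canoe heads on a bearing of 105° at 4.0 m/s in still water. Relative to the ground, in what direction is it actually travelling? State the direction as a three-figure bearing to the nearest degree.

095°

Taking east as x and north as y: velocity relative to the water = (3.864, -1.035) m/s; the water relative to ground = (2.552, 0.496) m/s.
Velocity relative to ground = (3.864, -1.035) + (2.552, 0.496) = (6.416, -0.539) m/s.
Bearing = atan2(6.42, -0.54) = 94.80° clockwise from north.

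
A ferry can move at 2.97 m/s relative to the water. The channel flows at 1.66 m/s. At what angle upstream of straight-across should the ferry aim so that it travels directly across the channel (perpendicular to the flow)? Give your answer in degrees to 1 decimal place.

34.0°

To cancel the current, the upstream component of the ferry's velocity must equal the flow: 2.97 sin θ = 1.66.
sin θ = 1.66 / 2.97 = 0.5589.
θ = arcsin(0.5589) = 33.981°.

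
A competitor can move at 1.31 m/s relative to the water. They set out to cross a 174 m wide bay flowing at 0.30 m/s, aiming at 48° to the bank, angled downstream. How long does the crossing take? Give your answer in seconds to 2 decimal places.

The component of the competitor's velocity perpendicular to the bank is 1.31 × sin 48° = 0.974 m/s.
The current is parallel to the bank, so it does not affect the crossing time.
Time = 174 / 0.974 = 178.733 s.

178.73 s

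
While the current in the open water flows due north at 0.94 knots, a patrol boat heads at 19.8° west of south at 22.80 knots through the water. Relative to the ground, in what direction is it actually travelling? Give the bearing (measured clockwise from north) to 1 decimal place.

200.6°

Taking east as x and north as y: velocity relative to the water = (-7.723, -21.452) knots; the water relative to ground = (0.000, 0.940) knots.
Velocity relative to ground = (-7.723, -21.452) + (0.000, 0.940) = (-7.723, -20.512) knots.
Bearing = atan2(-7.72, -20.51) = 200.63° clockwise from north.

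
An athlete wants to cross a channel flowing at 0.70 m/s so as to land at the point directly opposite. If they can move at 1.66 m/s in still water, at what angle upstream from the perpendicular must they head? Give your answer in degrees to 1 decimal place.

To cancel the current, the upstream component of the athlete's velocity must equal the flow: 1.66 sin θ = 0.70.
sin θ = 0.70 / 1.66 = 0.4217.
θ = arcsin(0.4217) = 24.941°.

24.9°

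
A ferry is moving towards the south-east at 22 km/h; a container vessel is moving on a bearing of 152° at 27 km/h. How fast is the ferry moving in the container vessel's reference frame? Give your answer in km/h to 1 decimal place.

Taking east as x and north as y: ferry velocity = (15.556, -15.556) km/h; container vessel velocity = (12.676, -23.840) km/h.
Velocity of ferry relative to container vessel = (15.556, -15.556) − (12.676, -23.840) = (2.881, 8.283) km/h.
Magnitude = |(2.881, 8.283)| = 8.770 km/h.

8.8 km/h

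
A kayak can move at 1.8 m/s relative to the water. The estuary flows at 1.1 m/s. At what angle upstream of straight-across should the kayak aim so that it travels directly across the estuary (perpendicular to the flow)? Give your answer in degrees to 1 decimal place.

To cancel the current, the upstream component of the kayak's velocity must equal the flow: 1.8 sin θ = 1.1.
sin θ = 1.1 / 1.8 = 0.6111.
θ = arcsin(0.6111) = 37.670°.

37.7°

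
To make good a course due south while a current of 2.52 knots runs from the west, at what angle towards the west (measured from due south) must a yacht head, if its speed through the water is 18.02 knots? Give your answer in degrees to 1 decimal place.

8.0°

The current pushes perpendicular to the desired track; the heading must have a component into the current equal to 2.52 knots: 18.02 sin θ = 2.52.
sin θ = 0.1398, so θ = 8.039°.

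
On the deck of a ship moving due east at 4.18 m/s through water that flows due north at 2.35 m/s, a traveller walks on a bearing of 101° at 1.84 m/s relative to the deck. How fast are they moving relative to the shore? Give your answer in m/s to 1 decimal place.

6.3 m/s

In east/north components (m/s): traveller relative to ship = (1.806, -0.351); ship relative to water = (4.180, 0.000); water relative to ground = (0.000, 2.350).
Sum = (5.986, 1.999) m/s.
Speed = |(5.986, 1.999)| = 6.311 m/s.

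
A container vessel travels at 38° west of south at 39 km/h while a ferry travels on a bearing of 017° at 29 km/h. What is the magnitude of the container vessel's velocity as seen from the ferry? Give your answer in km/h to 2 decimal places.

66.89 km/h

Taking east as x and north as y: container vessel velocity = (-24.011, -30.732) km/h; ferry velocity = (8.479, 27.733) km/h.
Velocity of container vessel relative to ferry = (-24.011, -30.732) − (8.479, 27.733) = (-32.490, -58.465) km/h.
Magnitude = |(-32.490, -58.465)| = 66.886 km/h.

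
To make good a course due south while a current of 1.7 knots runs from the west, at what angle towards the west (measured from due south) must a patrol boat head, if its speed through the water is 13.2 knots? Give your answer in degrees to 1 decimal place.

7.4°

The current pushes perpendicular to the desired track; the heading must have a component into the current equal to 1.7 knots: 13.2 sin θ = 1.7.
sin θ = 0.1288, so θ = 7.400°.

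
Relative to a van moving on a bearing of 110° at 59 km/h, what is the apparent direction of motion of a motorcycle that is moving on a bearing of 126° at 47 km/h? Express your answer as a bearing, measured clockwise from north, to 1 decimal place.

246.9°

Taking east as x and north as y: motorcycle velocity = (38.024, -27.626) km/h; van velocity = (55.442, -20.179) km/h.
Velocity of motorcycle relative to van = (38.024, -27.626) − (55.442, -20.179) = (-17.418, -7.447) km/h.
Bearing = atan2(-17.42, -7.45) = 246.85° clockwise from north.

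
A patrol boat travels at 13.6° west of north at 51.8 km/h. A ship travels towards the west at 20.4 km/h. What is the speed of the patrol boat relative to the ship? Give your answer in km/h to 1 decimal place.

51.0 km/h

Taking east as x and north as y: patrol boat velocity = (-12.180, 50.348) km/h; ship velocity = (-20.400, 0.000) km/h.
Velocity of patrol boat relative to ship = (-12.180, 50.348) − (-20.400, 0.000) = (8.220, 50.348) km/h.
Magnitude = |(8.220, 50.348)| = 51.014 km/h.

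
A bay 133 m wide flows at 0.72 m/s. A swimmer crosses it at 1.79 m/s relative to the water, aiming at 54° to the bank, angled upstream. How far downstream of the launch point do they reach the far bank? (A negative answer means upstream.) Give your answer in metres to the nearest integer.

Perpendicular speed = 1.448 m/s; crossing time = 133 / 1.448 = 91.842 s.
Net downstream speed = -0.332 m/s.
Drift = -0.332 × 91.842 = -30.504 m (upstream).

-31 m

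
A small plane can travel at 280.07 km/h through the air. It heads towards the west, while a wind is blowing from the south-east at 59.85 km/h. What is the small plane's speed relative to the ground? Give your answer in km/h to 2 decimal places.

Taking east as x and north as y: velocity relative to the air = (-280.070, 0.000) km/h; the air relative to ground = (-42.320, 42.320) km/h.
Velocity relative to ground = (-280.070, 0.000) + (-42.320, 42.320) = (-322.390, 42.320) km/h.
Speed = |(-322.390, 42.320)| = 325.156 km/h.

325.16 km/h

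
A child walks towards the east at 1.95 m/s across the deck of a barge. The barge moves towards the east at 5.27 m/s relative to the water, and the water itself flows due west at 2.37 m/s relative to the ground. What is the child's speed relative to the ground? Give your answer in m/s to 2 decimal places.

4.85 m/s

In east/north components (m/s): child relative to barge = (1.950, 0.000); barge relative to water = (5.270, 0.000); water relative to ground = (-2.370, 0.000).
Sum = (4.850, 0.000) m/s.
Speed = |(4.850, 0.000)| = 4.850 m/s.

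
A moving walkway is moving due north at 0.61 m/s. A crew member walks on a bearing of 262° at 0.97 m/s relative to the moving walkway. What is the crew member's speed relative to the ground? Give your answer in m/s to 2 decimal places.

Taking east as x and north as y: moving walkway velocity = (0.000, 0.610) m/s; crew member velocity relative to moving walkway = (-0.961, -0.135) m/s.
Velocity relative to ground = (0.000, 0.610) + (-0.961, -0.135) = (-0.961, 0.475) m/s.
Speed = |(-0.961, 0.475)| = 1.072 m/s.

1.07 m/s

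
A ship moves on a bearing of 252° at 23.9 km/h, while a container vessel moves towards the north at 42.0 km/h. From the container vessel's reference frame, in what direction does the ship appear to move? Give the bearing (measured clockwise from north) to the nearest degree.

205°

Taking east as x and north as y: ship velocity = (-22.730, -7.386) km/h; container vessel velocity = (0.000, 42.000) km/h.
Velocity of ship relative to container vessel = (-22.730, -7.386) − (0.000, 42.000) = (-22.730, -49.386) km/h.
Bearing = atan2(-22.73, -49.39) = 204.71° clockwise from north.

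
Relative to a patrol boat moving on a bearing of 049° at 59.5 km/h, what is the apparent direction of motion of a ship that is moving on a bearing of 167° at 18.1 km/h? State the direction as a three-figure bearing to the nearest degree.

216°

Taking east as x and north as y: ship velocity = (4.072, -17.636) km/h; patrol boat velocity = (44.905, 39.036) km/h.
Velocity of ship relative to patrol boat = (4.072, -17.636) − (44.905, 39.036) = (-40.834, -56.672) km/h.
Bearing = atan2(-40.83, -56.67) = 215.77° clockwise from north.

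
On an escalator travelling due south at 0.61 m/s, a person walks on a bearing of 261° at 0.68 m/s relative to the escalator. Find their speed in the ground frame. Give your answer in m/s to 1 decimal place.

Taking east as x and north as y: escalator velocity = (0.000, -0.610) m/s; person velocity relative to escalator = (-0.672, -0.106) m/s.
Velocity relative to ground = (0.000, -0.610) + (-0.672, -0.106) = (-0.672, -0.716) m/s.
Speed = |(-0.672, -0.716)| = 0.982 m/s.

1.0 m/s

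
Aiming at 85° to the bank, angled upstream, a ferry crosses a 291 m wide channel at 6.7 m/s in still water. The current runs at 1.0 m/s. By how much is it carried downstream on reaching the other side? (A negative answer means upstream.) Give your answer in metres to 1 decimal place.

18.1 m

Perpendicular speed = 6.675 m/s; crossing time = 291 / 6.675 = 43.599 s.
Net downstream speed = 0.416 m/s.
Drift = 0.416 × 43.599 = 18.140 m (downstream).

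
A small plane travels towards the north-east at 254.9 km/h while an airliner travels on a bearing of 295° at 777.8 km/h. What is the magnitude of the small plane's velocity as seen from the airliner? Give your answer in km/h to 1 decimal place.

Taking east as x and north as y: small plane velocity = (180.242, 180.242) km/h; airliner velocity = (-704.926, 328.712) km/h.
Velocity of small plane relative to airliner = (180.242, 180.242) − (-704.926, 328.712) = (885.168, -148.471) km/h.
Magnitude = |(885.168, -148.471)| = 897.533 km/h.

897.5 km/h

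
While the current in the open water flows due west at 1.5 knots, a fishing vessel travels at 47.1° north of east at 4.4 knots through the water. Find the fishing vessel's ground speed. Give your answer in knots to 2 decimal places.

Taking east as x and north as y: velocity relative to the water = (2.995, 3.223) knots; the water relative to ground = (-1.500, 0.000) knots.
Velocity relative to ground = (2.995, 3.223) + (-1.500, 0.000) = (1.495, 3.223) knots.
Speed = |(1.495, 3.223)| = 3.553 knots.

3.55 knots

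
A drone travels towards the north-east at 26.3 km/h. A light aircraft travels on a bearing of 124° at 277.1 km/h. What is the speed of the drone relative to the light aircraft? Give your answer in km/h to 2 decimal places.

273.30 km/h

Taking east as x and north as y: drone velocity = (18.597, 18.597) km/h; light aircraft velocity = (229.726, -154.952) km/h.
Velocity of drone relative to light aircraft = (18.597, 18.597) − (229.726, -154.952) = (-211.129, 173.549) km/h.
Magnitude = |(-211.129, 173.549)| = 273.304 km/h.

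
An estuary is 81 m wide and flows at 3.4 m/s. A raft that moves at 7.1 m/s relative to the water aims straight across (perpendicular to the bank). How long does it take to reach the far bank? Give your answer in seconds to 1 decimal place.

11.4 s

The component of the raft's velocity perpendicular to the bank is 7.1 m/s.
The current is parallel to the bank, so it does not affect the crossing time.
Time = 81 / 7.100 = 11.408 s.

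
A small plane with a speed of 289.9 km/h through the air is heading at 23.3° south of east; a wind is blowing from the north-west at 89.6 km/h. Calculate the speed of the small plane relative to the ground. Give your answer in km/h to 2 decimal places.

374.62 km/h

Taking east as x and north as y: velocity relative to the air = (266.258, -114.669) km/h; the air relative to ground = (63.357, -63.357) km/h.
Velocity relative to ground = (266.258, -114.669) + (63.357, -63.357) = (329.614, -178.025) km/h.
Speed = |(329.614, -178.025)| = 374.618 km/h.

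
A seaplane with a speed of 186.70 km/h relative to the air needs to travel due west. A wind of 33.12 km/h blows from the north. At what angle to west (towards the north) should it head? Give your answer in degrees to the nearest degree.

The wind pushes perpendicular to the desired track; the heading must have a component into the wind equal to 33.12 km/h: 186.70 sin θ = 33.12.
sin θ = 0.1774, so θ = 10.218°.

10°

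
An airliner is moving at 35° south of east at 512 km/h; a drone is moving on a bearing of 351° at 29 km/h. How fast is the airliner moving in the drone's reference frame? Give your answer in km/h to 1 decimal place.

Taking east as x and north as y: airliner velocity = (419.406, -293.671) km/h; drone velocity = (-4.537, 28.643) km/h.
Velocity of airliner relative to drone = (419.406, -293.671) − (-4.537, 28.643) = (423.942, -322.314) km/h.
Magnitude = |(423.942, -322.314)| = 532.554 km/h.

532.6 km/h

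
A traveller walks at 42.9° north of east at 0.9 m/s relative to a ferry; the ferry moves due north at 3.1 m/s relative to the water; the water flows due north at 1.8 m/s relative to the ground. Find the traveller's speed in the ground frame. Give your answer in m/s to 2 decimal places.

5.55 m/s

In east/north components (m/s): traveller relative to ferry = (0.659, 0.613); ferry relative to water = (0.000, 3.100); water relative to ground = (0.000, 1.800).
Sum = (0.659, 5.513) m/s.
Speed = |(0.659, 5.513)| = 5.552 m/s.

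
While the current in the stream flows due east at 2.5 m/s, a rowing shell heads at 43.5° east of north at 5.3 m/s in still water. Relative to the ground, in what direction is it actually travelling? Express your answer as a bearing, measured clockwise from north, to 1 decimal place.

Taking east as x and north as y: velocity relative to the water = (3.648, 3.844) m/s; the water relative to ground = (2.500, 0.000) m/s.
Velocity relative to ground = (3.648, 3.844) + (2.500, 0.000) = (6.148, 3.844) m/s.
Bearing = atan2(6.15, 3.84) = 57.98° clockwise from north.

058.0°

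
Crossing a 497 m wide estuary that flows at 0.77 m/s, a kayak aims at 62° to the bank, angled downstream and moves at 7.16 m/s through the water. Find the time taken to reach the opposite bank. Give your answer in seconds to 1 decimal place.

78.6 s

The component of the kayak's velocity perpendicular to the bank is 7.16 × sin 62° = 6.322 m/s.
Only the cross-stream component determines the crossing time; the current contributes nothing perpendicular to the bank.
Time = 497 / 6.322 = 78.616 s.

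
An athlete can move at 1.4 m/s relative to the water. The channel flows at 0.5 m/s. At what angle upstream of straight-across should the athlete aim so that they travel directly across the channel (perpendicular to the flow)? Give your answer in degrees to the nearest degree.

21°

To cancel the current, the upstream component of the athlete's velocity must equal the flow: 1.4 sin θ = 0.5.
sin θ = 0.5 / 1.4 = 0.3571.
θ = arcsin(0.3571) = 20.925°.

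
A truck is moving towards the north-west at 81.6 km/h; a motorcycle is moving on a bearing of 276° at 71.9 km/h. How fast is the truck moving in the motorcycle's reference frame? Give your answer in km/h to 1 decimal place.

Taking east as x and north as y: truck velocity = (-57.700, 57.700) km/h; motorcycle velocity = (-71.506, 7.516) km/h.
Velocity of truck relative to motorcycle = (-57.700, 57.700) − (-71.506, 7.516) = (13.806, 50.184) km/h.
Magnitude = |(13.806, 50.184)| = 52.049 km/h.

52.0 km/h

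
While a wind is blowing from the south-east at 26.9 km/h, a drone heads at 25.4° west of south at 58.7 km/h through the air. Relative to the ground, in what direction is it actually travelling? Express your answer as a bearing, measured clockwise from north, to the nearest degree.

Taking east as x and north as y: velocity relative to the air = (-25.178, -53.026) km/h; the air relative to ground = (-19.021, 19.021) km/h.
Velocity relative to ground = (-25.178, -53.026) + (-19.021, 19.021) = (-44.200, -34.005) km/h.
Bearing = atan2(-44.20, -34.00) = 232.43° clockwise from north.

232°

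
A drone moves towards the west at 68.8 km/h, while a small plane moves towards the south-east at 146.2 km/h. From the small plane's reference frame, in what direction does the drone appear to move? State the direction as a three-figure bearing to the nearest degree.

Taking east as x and north as y: drone velocity = (-68.800, 0.000) km/h; small plane velocity = (103.379, -103.379) km/h.
Velocity of drone relative to small plane = (-68.800, 0.000) − (103.379, -103.379) = (-172.179, 103.379) km/h.
Bearing = atan2(-172.18, 103.38) = 300.98° clockwise from north.

301°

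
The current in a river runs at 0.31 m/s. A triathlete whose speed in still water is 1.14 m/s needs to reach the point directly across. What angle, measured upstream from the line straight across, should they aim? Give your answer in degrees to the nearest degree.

To cancel the current, the upstream component of the triathlete's velocity must equal the flow: 1.14 sin θ = 0.31.
sin θ = 0.31 / 1.14 = 0.2719.
θ = arcsin(0.2719) = 15.779°.

16°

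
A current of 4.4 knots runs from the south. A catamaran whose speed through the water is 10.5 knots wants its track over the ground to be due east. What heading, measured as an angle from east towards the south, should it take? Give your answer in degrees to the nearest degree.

The current pushes perpendicular to the desired track; the heading must have a component into the current equal to 4.4 knots: 10.5 sin θ = 4.4.
sin θ = 0.4190, so θ = 24.774°.

25°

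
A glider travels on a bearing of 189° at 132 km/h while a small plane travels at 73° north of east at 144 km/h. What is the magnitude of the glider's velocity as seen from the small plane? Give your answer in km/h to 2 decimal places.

275.33 km/h

Taking east as x and north as y: glider velocity = (-20.649, -130.375) km/h; small plane velocity = (42.102, 137.708) km/h.
Velocity of glider relative to small plane = (-20.649, -130.375) − (42.102, 137.708) = (-62.751, -268.083) km/h.
Magnitude = |(-62.751, -268.083)| = 275.329 km/h.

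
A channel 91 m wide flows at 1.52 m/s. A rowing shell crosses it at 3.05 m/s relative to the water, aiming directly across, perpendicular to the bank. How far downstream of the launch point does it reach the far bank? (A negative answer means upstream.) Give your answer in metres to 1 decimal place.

Perpendicular speed = 3.050 m/s; crossing time = 91 / 3.050 = 29.836 s.
Net downstream speed = 1.520 m/s.
Drift = 1.520 × 29.836 = 45.351 m (downstream).

45.4 m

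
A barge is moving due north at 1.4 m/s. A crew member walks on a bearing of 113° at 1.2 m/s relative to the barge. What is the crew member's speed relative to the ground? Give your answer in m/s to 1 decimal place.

1.4 m/s

Taking east as x and north as y: barge velocity = (0.000, 1.400) m/s; crew member velocity relative to barge = (1.105, -0.469) m/s.
Velocity relative to ground = (0.000, 1.400) + (1.105, -0.469) = (1.105, 0.931) m/s.
Speed = |(1.105, 0.931)| = 1.445 m/s.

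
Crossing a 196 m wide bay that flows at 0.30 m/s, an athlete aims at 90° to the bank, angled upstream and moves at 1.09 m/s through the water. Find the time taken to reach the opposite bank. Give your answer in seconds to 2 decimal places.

179.82 s

The component of the athlete's velocity perpendicular to the bank is 1.09 m/s.
Only the cross-stream component determines the crossing time; the current contributes nothing perpendicular to the bank.
Time = 196 / 1.090 = 179.817 s.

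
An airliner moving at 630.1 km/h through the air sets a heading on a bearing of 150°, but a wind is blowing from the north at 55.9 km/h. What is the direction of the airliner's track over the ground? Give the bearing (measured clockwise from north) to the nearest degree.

152°

Taking east as x and north as y: velocity relative to the air = (315.050, -545.683) km/h; the air relative to ground = (0.000, -55.900) km/h.
Velocity relative to ground = (315.050, -545.683) + (0.000, -55.900) = (315.050, -601.583) km/h.
Bearing = atan2(315.05, -601.58) = 152.36° clockwise from north.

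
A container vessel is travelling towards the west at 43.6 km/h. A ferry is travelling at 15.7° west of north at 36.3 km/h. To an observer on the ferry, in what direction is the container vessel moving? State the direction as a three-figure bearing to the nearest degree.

Taking east as x and north as y: container vessel velocity = (-43.600, 0.000) km/h; ferry velocity = (-9.823, 34.946) km/h.
Velocity of container vessel relative to ferry = (-43.600, 0.000) − (-9.823, 34.946) = (-33.777, -34.946) km/h.
Bearing = atan2(-33.78, -34.95) = 224.03° clockwise from north.

224°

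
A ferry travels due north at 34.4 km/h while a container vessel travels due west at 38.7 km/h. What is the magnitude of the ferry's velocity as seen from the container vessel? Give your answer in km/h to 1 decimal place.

Taking east as x and north as y: ferry velocity = (0.000, 34.400) km/h; container vessel velocity = (-38.700, 0.000) km/h.
Velocity of ferry relative to container vessel = (0.000, 34.400) − (-38.700, 0.000) = (38.700, 34.400) km/h.
Magnitude = |(38.700, 34.400)| = 51.779 km/h.

51.8 km/h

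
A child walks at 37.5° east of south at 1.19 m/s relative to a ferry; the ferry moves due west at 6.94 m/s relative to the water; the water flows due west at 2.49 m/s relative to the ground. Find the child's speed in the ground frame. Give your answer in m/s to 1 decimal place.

8.8 m/s

In east/north components (m/s): child relative to ferry = (0.724, -0.944); ferry relative to water = (-6.940, 0.000); water relative to ground = (-2.490, 0.000).
Sum = (-8.706, -0.944) m/s.
Speed = |(-8.706, -0.944)| = 8.757 m/s.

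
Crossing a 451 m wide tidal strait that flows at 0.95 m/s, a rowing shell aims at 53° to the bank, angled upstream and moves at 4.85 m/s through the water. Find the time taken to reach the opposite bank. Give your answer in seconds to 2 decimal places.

The component of the rowing shell's velocity perpendicular to the bank is 4.85 × sin 53° = 3.873 m/s.
The flow acts along the bank and has no component across it.
Time = 451 / 3.873 = 116.436 s.

116.44 s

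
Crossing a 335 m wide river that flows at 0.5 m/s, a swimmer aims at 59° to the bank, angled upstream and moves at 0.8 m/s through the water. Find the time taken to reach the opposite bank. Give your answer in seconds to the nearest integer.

The component of the swimmer's velocity perpendicular to the bank is 0.8 × sin 59° = 0.686 m/s.
The flow acts along the bank and has no component across it.
Time = 335 / 0.686 = 488.528 s.

489 s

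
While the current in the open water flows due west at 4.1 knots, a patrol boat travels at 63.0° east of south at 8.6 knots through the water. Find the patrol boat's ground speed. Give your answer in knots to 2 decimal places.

Taking east as x and north as y: velocity relative to the water = (7.663, -3.904) knots; the water relative to ground = (-4.100, 0.000) knots.
Velocity relative to ground = (7.663, -3.904) + (-4.100, 0.000) = (3.563, -3.904) knots.
Speed = |(3.563, -3.904)| = 5.285 knots.

5.29 knots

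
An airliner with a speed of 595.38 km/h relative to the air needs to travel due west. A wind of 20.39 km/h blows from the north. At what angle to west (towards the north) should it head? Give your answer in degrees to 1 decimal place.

The wind pushes perpendicular to the desired track; the heading must have a component into the wind equal to 20.39 km/h: 595.38 sin θ = 20.39.
sin θ = 0.0342, so θ = 1.963°.

2.0°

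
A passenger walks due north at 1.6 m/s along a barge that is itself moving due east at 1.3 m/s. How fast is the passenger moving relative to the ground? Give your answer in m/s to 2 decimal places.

2.06 m/s

Taking east as x and north as y: barge velocity = (1.300, 0.000) m/s; passenger velocity relative to barge = (0.000, 1.600) m/s.
Velocity relative to ground = (1.300, 0.000) + (0.000, 1.600) = (1.300, 1.600) m/s.
Speed = |(1.300, 1.600)| = 2.062 m/s.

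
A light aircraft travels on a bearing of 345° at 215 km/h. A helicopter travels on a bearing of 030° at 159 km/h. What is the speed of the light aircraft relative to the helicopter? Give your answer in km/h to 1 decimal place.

152.2 km/h

Taking east as x and north as y: light aircraft velocity = (-55.646, 207.674) km/h; helicopter velocity = (79.500, 137.698) km/h.
Velocity of light aircraft relative to helicopter = (-55.646, 207.674) − (79.500, 137.698) = (-135.146, 69.976) km/h.
Magnitude = |(-135.146, 69.976)| = 152.188 km/h.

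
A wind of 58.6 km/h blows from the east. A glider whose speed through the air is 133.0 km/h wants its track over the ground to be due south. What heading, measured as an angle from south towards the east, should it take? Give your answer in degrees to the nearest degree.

26°

The wind pushes perpendicular to the desired track; the heading must have a component into the wind equal to 58.6 km/h: 133.0 sin θ = 58.6.
sin θ = 0.4406, so θ = 26.142°.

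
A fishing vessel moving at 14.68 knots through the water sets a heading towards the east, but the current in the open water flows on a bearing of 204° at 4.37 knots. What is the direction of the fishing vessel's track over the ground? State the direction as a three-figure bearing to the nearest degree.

107°

Taking east as x and north as y: velocity relative to the water = (14.680, 0.000) knots; the water relative to ground = (-1.777, -3.992) knots.
Velocity relative to ground = (14.680, 0.000) + (-1.777, -3.992) = (12.903, -3.992) knots.
Bearing = atan2(12.90, -3.99) = 107.19° clockwise from north.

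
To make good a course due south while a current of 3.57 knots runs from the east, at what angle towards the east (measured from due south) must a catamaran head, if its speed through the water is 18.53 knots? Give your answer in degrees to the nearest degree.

The current pushes perpendicular to the desired track; the heading must have a component into the current equal to 3.57 knots: 18.53 sin θ = 3.57.
sin θ = 0.1927, so θ = 11.108°.

11°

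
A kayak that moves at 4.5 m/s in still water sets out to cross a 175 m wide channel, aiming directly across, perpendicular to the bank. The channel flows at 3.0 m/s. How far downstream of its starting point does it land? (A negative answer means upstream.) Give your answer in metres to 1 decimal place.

Perpendicular speed = 4.500 m/s; crossing time = 175 / 4.500 = 38.889 s.
Net downstream speed = 3.000 m/s.
Drift = 3.000 × 38.889 = 116.667 m (downstream).

116.7 m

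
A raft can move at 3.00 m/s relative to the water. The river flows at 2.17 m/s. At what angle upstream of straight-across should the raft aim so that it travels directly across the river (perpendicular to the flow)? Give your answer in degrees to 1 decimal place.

46.3°

To cancel the current, the upstream component of the raft's velocity must equal the flow: 3.00 sin θ = 2.17.
sin θ = 2.17 / 3.00 = 0.7233.
θ = arcsin(0.7233) = 46.330°.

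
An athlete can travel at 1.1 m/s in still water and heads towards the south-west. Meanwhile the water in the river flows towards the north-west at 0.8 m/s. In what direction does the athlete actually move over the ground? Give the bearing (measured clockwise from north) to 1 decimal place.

Taking east as x and north as y: velocity relative to the water = (-0.778, -0.778) m/s; the water relative to ground = (-0.566, 0.566) m/s.
Velocity relative to ground = (-0.778, -0.778) + (-0.566, 0.566) = (-1.344, -0.212) m/s.
Bearing = atan2(-1.34, -0.21) = 261.03° clockwise from north.

261.0°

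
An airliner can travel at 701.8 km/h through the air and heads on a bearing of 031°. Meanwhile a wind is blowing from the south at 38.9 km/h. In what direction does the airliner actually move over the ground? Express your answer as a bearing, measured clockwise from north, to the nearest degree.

029°

Taking east as x and north as y: velocity relative to the air = (361.454, 601.560) km/h; the air relative to ground = (0.000, 38.900) km/h.
Velocity relative to ground = (361.454, 601.560) + (0.000, 38.900) = (361.454, 640.460) km/h.
Bearing = atan2(361.45, 640.46) = 29.44° clockwise from north.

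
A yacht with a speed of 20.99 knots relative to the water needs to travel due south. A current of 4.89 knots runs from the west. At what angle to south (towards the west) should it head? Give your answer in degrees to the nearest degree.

13°

The current pushes perpendicular to the desired track; the heading must have a component into the current equal to 4.89 knots: 20.99 sin θ = 4.89.
sin θ = 0.2330, so θ = 13.472°.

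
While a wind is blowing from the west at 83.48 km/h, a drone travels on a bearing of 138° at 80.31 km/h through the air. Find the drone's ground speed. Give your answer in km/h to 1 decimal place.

149.6 km/h

Taking east as x and north as y: velocity relative to the air = (53.738, -59.682) km/h; the air relative to ground = (83.480, 0.000) km/h.
Velocity relative to ground = (53.738, -59.682) + (83.480, 0.000) = (137.218, -59.682) km/h.
Speed = |(137.218, -59.682)| = 149.635 km/h.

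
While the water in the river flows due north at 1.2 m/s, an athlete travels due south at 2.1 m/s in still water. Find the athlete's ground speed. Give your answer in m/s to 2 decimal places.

0.90 m/s

Taking east as x and north as y: velocity relative to the water = (0.000, -2.100) m/s; the water relative to ground = (0.000, 1.200) m/s.
Velocity relative to ground = (0.000, -2.100) + (0.000, 1.200) = (0.000, -0.900) m/s.
Speed = |(0.000, -0.900)| = 0.900 m/s.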